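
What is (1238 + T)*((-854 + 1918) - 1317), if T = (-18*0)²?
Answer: -313214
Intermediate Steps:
T = 0 (T = (-3*6*0)² = (-18*0)² = 0² = 0)
(1238 + T)*((-854 + 1918) - 1317) = (1238 + 0)*((-854 + 1918) - 1317) = 1238*(1064 - 1317) = 1238*(-253) = -313214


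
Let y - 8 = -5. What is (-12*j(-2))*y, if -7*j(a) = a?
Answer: -72/7 ≈ -10.286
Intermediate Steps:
y = 3 (y = 8 - 5 = 3)
j(a) = -a/7
(-12*j(-2))*y = -(-12)*(-2)/7*3 = -12*2/7*3 = -24/7*3 = -72/7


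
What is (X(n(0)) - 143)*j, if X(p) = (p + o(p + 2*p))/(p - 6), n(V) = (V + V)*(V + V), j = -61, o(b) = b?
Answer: 8723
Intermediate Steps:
n(V) = 4*V² (n(V) = (2*V)*(2*V) = 4*V²)
X(p) = 4*p/(-6 + p) (X(p) = (p + (p + 2*p))/(p - 6) = (p + 3*p)/(-6 + p) = (4*p)/(-6 + p) = 4*p/(-6 + p))
(X(n(0)) - 143)*j = (4*(4*0²)/(-6 + 4*0²) - 143)*(-61) = (4*(4*0)/(-6 + 4*0) - 143)*(-61) = (4*0/(-6 + 0) - 143)*(-61) = (4*0/(-6) - 143)*(-61) = (4*0*(-⅙) - 143)*(-61) = (0 - 143)*(-61) = -143*(-61) = 8723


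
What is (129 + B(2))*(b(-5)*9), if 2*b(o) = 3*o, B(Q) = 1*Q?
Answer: -17685/2 ≈ -8842.5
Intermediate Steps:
B(Q) = Q
b(o) = 3*o/2 (b(o) = (3*o)/2 = 3*o/2)
(129 + B(2))*(b(-5)*9) = (129 + 2)*(((3/2)*(-5))*9) = 131*(-15/2*9) = 131*(-135/2) = -17685/2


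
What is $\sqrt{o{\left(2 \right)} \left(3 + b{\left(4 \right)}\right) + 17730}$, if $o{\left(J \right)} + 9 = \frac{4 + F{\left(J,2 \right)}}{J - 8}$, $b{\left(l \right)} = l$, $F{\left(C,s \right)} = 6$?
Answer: $\frac{\sqrt{158898}}{3} \approx 132.87$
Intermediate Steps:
$o{\left(J \right)} = -9 + \frac{10}{-8 + J}$ ($o{\left(J \right)} = -9 + \frac{4 + 6}{J - 8} = -9 + \frac{10}{-8 + J}$)
$\sqrt{o{\left(2 \right)} \left(3 + b{\left(4 \right)}\right) + 17730} = \sqrt{\frac{82 - 18}{-8 + 2} \left(3 + 4\right) + 17730} = \sqrt{\frac{82 - 18}{-6} \cdot 7 + 17730} = \sqrt{\left(- \frac{1}{6}\right) 64 \cdot 7 + 17730} = \sqrt{\left(- \frac{32}{3}\right) 7 + 17730} = \sqrt{- \frac{224}{3} + 17730} = \sqrt{\frac{52966}{3}} = \frac{\sqrt{158898}}{3}$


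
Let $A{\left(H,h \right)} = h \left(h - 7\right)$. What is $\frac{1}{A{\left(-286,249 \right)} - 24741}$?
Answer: $\frac{1}{35517} \approx 2.8156 \cdot 10^{-5}$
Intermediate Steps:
$A{\left(H,h \right)} = h \left(-7 + h\right)$
$\frac{1}{A{\left(-286,249 \right)} - 24741} = \frac{1}{249 \left(-7 + 249\right) - 24741} = \frac{1}{249 \cdot 242 - 24741} = \frac{1}{60258 - 24741} = \frac{1}{35517}$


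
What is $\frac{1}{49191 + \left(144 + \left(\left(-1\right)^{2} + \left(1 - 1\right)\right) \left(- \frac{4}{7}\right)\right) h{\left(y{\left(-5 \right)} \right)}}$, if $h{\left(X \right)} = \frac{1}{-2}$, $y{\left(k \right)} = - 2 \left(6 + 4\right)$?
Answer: $\frac{7}{343835} \approx 2.0359 \cdot 10^{-5}$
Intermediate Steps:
$y{\left(k \right)} = -20$ ($y{\left(k \right)} = \left(-2\right) 10 = -20$)
$h{\left(X \right)} = - \frac{1}{2}$
$\frac{1}{49191 + \left(144 + \left(\left(-1\right)^{2} + \left(1 - 1\right)\right) \left(- \frac{4}{7}\right)\right) h{\left(y{\left(-5 \right)} \right)}} = \frac{1}{49191 + \left(144 + \left(\left(-1\right)^{2} + \left(1 - 1\right)\right) \left(- \frac{4}{7}\right)\right) \left(- \frac{1}{2}\right)} = \frac{1}{49191 + \left(144 + \left(1 + 0\right) \left(\left(-4\right) \frac{1}{7}\right)\right) \left(- \frac{1}{2}\right)} = \frac{1}{49191 + \left(144 + 1 \left(- \frac{4}{7}\right)\right) \left(- \frac{1}{2}\right)} = \frac{1}{49191 + \left(144 - \frac{4}{7}\right) \left(- \frac{1}{2}\right)} = \frac{1}{49191 + \frac{1004}{7} \left(- \frac{1}{2}\right)} = \frac{1}{49191 - \frac{502}{7}} = \frac{1}{\frac{343835}{7}} = \frac{7}{343835}$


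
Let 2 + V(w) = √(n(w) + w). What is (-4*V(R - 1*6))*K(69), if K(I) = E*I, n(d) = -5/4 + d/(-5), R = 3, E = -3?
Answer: -1656 + 414*I*√365/5 ≈ -1656.0 + 1581.9*I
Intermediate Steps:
n(d) = -5/4 - d/5 (n(d) = -5*¼ + d*(-⅕) = -5/4 - d/5)
V(w) = -2 + √(-5/4 + 4*w/5) (V(w) = -2 + √((-5/4 - w/5) + w) = -2 + √(-5/4 + 4*w/5))
K(I) = -3*I
(-4*V(R - 1*6))*K(69) = (-4*(-2 + √(-125 + 80*(3 - 1*6))/10))*(-3*69) = -4*(-2 + √(-125 + 80*(3 - 6))/10)*(-207) = -4*(-2 + √(-125 + 80*(-3))/10)*(-207) = -4*(-2 + √(-125 - 240)/10)*(-207) = -4*(-2 + √(-365)/10)*(-207) = -4*(-2 + (I*√365)/10)*(-207) = -4*(-2 + I*√365/10)*(-207) = (8 - 2*I*√365/5)*(-207) = -1656 + 414*I*√365/5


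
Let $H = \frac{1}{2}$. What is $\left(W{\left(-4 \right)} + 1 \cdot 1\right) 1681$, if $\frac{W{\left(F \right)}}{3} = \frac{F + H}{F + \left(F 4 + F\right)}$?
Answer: $\frac{38663}{16} \approx 2416.4$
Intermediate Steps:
$H = \frac{1}{2} \approx 0.5$
$W{\left(F \right)} = \frac{\frac{1}{2} + F}{2 F}$ ($W{\left(F \right)} = 3 \frac{F + \frac{1}{2}}{F + \left(F 4 + F\right)} = 3 \frac{\frac{1}{2} + F}{F + \left(4 F + F\right)} = 3 \frac{\frac{1}{2} + F}{F + 5 F} = 3 \frac{\frac{1}{2} + F}{6 F} = \frac{\frac{1}{2} + F}{2 F}$)
$\left(W{\left(-4 \right)} + 1 \cdot 1\right) 1681 = \left(\frac{1 + 2 \left(-4\right)}{4 \left(-4\right)} + 1 \cdot 1\right) 1681 = \left(\frac{1}{4} \left(- \frac{1}{4}\right) \left(1 - 8\right) + 1\right) 1681 = \left(\frac{1}{4} \left(- \frac{1}{4}\right) \left(-7\right) + 1\right) 1681 = \left(\frac{7}{16} + 1\right) 1681 = \frac{23}{16} \cdot 1681 = \frac{38663}{16}$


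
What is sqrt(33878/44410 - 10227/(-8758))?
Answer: sqrt(73012785362382830)/194471390 ≈ 1.3895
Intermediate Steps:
sqrt(33878/44410 - 10227/(-8758)) = sqrt(33878*(1/44410) - 10227*(-1/8758)) = sqrt(16939/22205 + 10227/8758) = sqrt(375442297/194471390) = sqrt(73012785362382830)/194471390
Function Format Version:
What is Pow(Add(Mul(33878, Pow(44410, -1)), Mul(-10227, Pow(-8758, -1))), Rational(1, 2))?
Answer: Mul(Rational(1, 194471390), Pow(73012785362382830, Rational(1, 2))) ≈ 1.3895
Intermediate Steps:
Pow(Add(Mul(33878, Pow(44410, -1)), Mul(-10227, Pow(-8758, -1))), Rational(1, 2)) = Pow(Add(Mul(33878, Rational(1, 44410)), Mul(-10227, Rational(-1, 8758))), Rational(1, 2)) = Pow(Add(Rational(16939, 22205), Rational(10227, 8758)), Rational(1, 2)) = Pow(Rational(375442297, 194471390), Rational(1, 2)) = Mul(Rational(1, 194471390), Pow(73012785362382830, Rational(1, 2)))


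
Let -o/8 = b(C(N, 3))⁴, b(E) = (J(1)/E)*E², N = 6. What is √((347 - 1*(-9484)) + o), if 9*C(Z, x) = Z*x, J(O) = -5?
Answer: I*√70169 ≈ 264.89*I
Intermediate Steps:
C(Z, x) = Z*x/9 (C(Z, x) = (Z*x)/9 = Z*x/9)
b(E) = -5*E (b(E) = (-5/E)*E² = -5*E)
o = -80000 (o = -8*(-5*6*3/9)⁴ = -8*(-5*2)⁴ = -8*(-10)⁴ = -8*10000 = -80000)
√((347 - 1*(-9484)) + o) = √((347 - 1*(-9484)) - 80000) = √((347 + 9484) - 80000) = √(9831 - 80000) = √(-70169) = I*√70169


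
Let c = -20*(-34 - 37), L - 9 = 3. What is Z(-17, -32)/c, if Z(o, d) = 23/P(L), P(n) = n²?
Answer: 23/204480 ≈ 0.00011248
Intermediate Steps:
L = 12 (L = 9 + 3 = 12)
c = 1420 (c = -20*(-71) = 1420)
Z(o, d) = 23/144 (Z(o, d) = 23/(12²) = 23/144)
Z(-17, -32)/c = (23/144)/1420 = (23/144)*(1/1420) = 23/204480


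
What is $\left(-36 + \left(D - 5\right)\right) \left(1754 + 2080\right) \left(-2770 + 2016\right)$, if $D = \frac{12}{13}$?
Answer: $115855812$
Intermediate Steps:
$D = \frac{12}{13}$ ($D = 12 \cdot \frac{1}{13} = \frac{12}{13} \approx 0.92308$)
$\left(-36 + \left(D - 5\right)\right) \left(1754 + 2080\right) \left(-2770 + 2016\right) = \left(-36 + \left(\frac{12}{13} - 5\right)\right) \left(1754 + 2080\right) \left(-2770 + 2016\right) = \left(-36 - \frac{53}{13}\right) 3834 \left(-754\right) = \left(- \frac{521}{13}\right) \left(-2890836\right) = 115855812$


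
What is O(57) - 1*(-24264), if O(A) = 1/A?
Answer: 1383049/57 ≈ 24264.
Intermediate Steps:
O(57) - 1*(-24264) = 1/57 - 1*(-24264) = 1/57 + 24264 = 1383049/57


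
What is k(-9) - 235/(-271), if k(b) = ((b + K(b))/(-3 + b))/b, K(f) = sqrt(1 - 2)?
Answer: 2549/3252 + I/108 ≈ 0.78382 + 0.0092593*I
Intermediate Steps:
K(f) = I (K(f) = sqrt(-1) = I)
k(b) = (I + b)/(b*(-3 + b)) (k(b) = ((b + I)/(-3 + b))/b = ((I + b)/(-3 + b))/b = (I + b)/(b*(-3 + b)))
k(-9) - 235/(-271) = (I - 9)/((-9)*(-3 - 9)) - 235/(-271) = -1/9*(-9 + I)/(-12) - 235*(-1)/271 = -1/9*(-1/12)*(-9 + I) - 1*(-235/271) = (-1/12 + I/108) + 235/271 = 2549/3252 + I/108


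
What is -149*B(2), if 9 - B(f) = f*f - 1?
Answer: -894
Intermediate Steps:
B(f) = 10 - f² (B(f) = 9 - (f*f - 1) = 9 - (f² - 1) = 9 - (-1 + f²) = 9 + (1 - f²) = 10 - f²)
-149*B(2) = -149*(10 - 1*2²) = -149*(10 - 1*4) = -149*(10 - 4) = -149*6 = -894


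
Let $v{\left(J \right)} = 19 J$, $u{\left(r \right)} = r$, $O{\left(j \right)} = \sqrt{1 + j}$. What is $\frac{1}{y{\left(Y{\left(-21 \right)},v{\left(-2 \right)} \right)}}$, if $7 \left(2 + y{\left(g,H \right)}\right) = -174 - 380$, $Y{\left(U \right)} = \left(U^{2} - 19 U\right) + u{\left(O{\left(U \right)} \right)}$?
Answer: $- \frac{7}{568} \approx -0.012324$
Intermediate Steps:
$Y{\left(U \right)} = U^{2} + \sqrt{1 + U} - 19 U$ ($Y{\left(U \right)} = \left(U^{2} - 19 U\right) + \sqrt{1 + U} = U^{2} + \sqrt{1 + U} - 19 U$)
$y{\left(g,H \right)} = - \frac{568}{7}$ ($y{\left(g,H \right)} = -2 + \frac{-174 - 380}{7} = -2 + \frac{1}{7} \left(-554\right) = -2 - \frac{554}{7} = - \frac{568}{7}$)
$\frac{1}{y{\left(Y{\left(-21 \right)},v{\left(-2 \right)} \right)}} = \frac{1}{- \frac{568}{7}} = - \frac{7}{568}$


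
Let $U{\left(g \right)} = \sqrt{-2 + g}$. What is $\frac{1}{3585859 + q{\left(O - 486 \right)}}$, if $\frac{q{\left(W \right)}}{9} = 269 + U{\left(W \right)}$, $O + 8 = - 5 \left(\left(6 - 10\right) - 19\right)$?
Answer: $\frac{3588280}{12875753389261} - \frac{9 i \sqrt{381}}{12875753389261} \approx 2.7869 \cdot 10^{-7} - 1.3644 \cdot 10^{-11} i$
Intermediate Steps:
$O = 107$ ($O = -8 - 5 \left(\left(6 - 10\right) - 19\right) = -8 - 5 \left(-4 - 19\right) = -8 - -115 = -8 + 115 = 107$)
$q{\left(W \right)} = 2421 + 9 \sqrt{-2 + W}$ ($q{\left(W \right)} = 9 \left(269 + \sqrt{-2 + W}\right) = 2421 + 9 \sqrt{-2 + W}$)
$\frac{1}{3585859 + q{\left(O - 486 \right)}} = \frac{1}{3585859 + \left(2421 + 9 \sqrt{-2 + \left(107 - 486\right)}\right)} = \frac{1}{3585859 + \left(2421 + 9 \sqrt{-2 - 379}\right)} = \frac{1}{3585859 + \left(2421 + 9 \sqrt{-381}\right)} = \frac{1}{3585859 + \left(2421 + 9 i \sqrt{381}\right)} = \frac{1}{3588280 + 9 i \sqrt{381}}$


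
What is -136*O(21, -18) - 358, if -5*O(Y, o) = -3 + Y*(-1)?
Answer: -5054/5 ≈ -1010.8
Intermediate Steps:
O(Y, o) = 3/5 + Y/5 (O(Y, o) = -(-3 + Y*(-1))/5 = -(-3 - Y)/5 = 3/5 + Y/5)
-136*O(21, -18) - 358 = -136*(3/5 + (1/5)*21) - 358 = -136*(3/5 + 21/5) - 358 = -136*24/5 - 358 = -3264/5 - 358 = -5054/5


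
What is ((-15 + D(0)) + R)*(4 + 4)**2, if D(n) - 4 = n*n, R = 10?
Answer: -64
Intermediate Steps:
D(n) = 4 + n**2 (D(n) = 4 + n*n = 4 + n**2)
((-15 + D(0)) + R)*(4 + 4)**2 = ((-15 + (4 + 0**2)) + 10)*(4 + 4)**2 = ((-15 + (4 + 0)) + 10)*8**2 = ((-15 + 4) + 10)*64 = (-11 + 10)*64 = -1*64 = -64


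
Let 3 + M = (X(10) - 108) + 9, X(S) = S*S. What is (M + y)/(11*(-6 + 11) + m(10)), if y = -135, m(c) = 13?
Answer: -137/68 ≈ -2.0147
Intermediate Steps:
X(S) = S²
M = -2 (M = -3 + ((10² - 108) + 9) = -3 + ((100 - 108) + 9) = -3 + (-8 + 9) = -3 + 1 = -2)
(M + y)/(11*(-6 + 11) + m(10)) = (-2 - 135)/(11*(-6 + 11) + 13) = -137/(11*5 + 13) = -137/(55 + 13) = -137/68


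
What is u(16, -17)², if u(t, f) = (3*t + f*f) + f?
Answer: 102400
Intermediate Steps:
u(t, f) = f + f² + 3*t (u(t, f) = (3*t + f²) + f = (f² + 3*t) + f = f + f² + 3*t)
u(16, -17)² = (-17 + (-17)² + 3*16)² = (-17 + 289 + 48)² = 320² = 102400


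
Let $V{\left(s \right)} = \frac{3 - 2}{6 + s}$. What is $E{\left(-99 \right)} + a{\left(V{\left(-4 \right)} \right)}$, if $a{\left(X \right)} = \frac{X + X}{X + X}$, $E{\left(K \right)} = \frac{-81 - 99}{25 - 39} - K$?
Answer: $\frac{790}{7} \approx 112.86$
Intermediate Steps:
$V{\left(s \right)} = \frac{1}{6 + s}$ ($V{\left(s \right)} = 1 \frac{1}{6 + s} = \frac{1}{6 + s}$)
$E{\left(K \right)} = \frac{90}{7} - K$ ($E{\left(K \right)} = - \frac{180}{-14} - K = \left(-180\right) \left(- \frac{1}{14}\right) - K = \frac{90}{7} - K$)
$a{\left(X \right)} = 1$ ($a{\left(X \right)} = \frac{2 X}{2 X} = 2 X \frac{1}{2 X} = 1$)
$E{\left(-99 \right)} + a{\left(V{\left(-4 \right)} \right)} = \left(\frac{90}{7} - -99\right) + 1 = \left(\frac{90}{7} + 99\right) + 1 = \frac{783}{7} + 1 = \frac{790}{7}$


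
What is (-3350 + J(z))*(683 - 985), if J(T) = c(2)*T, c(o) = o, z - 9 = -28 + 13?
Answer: 1015324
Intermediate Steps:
z = -6 (z = 9 + (-28 + 13) = 9 - 15 = -6)
J(T) = 2*T
(-3350 + J(z))*(683 - 985) = (-3350 + 2*(-6))*(683 - 985) = (-3350 - 12)*(-302) = -3362*(-302) = 1015324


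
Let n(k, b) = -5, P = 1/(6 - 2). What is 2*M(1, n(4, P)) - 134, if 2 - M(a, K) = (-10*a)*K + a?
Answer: -232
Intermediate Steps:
P = ¼ (P = 1/4 = ¼ ≈ 0.25000)
M(a, K) = 2 - a + 10*K*a (M(a, K) = 2 - ((-10*a)*K + a) = 2 - (-10*K*a + a) = 2 - (a - 10*K*a) = 2 + (-a + 10*K*a) = 2 - a + 10*K*a)
2*M(1, n(4, P)) - 134 = 2*(2 - 1*1 + 10*(-5)*1) - 134 = 2*(2 - 1 - 50) - 134 = 2*(-49) - 134 = -98 - 134 = -232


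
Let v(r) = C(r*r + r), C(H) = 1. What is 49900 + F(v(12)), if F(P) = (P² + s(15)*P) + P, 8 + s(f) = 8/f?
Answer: 748418/15 ≈ 49895.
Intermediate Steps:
v(r) = 1
s(f) = -8 + 8/f
F(P) = P² - 97*P/15 (F(P) = (P² + (-8 + 8/15)*P) + P = (P² - 112*P/15) + P = P² - 97*P/15)
49900 + F(v(12)) = 49900 + (1/15)*1*(-97 + 15*1) = 49900 + (1/15)*1*(-97 + 15) = 49900 + (1/15)*1*(-82) = 49900 - 82/15 = 748418/15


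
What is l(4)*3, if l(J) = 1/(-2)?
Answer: -3/2 ≈ -1.5000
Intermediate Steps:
l(J) = -1/2
l(4)*3 = -1/2*3 = -3/2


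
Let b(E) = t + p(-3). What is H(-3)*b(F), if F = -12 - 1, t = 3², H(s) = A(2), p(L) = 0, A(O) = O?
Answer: 18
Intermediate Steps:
H(s) = 2
t = 9
F = -13
b(E) = 9 (b(E) = 9 + 0 = 9)
H(-3)*b(F) = 2*9 = 18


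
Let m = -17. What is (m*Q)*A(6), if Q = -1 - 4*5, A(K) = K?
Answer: 2142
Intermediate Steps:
Q = -21 (Q = -1 - 20 = -21)
(m*Q)*A(6) = -17*(-21)*6 = 357*6 = 2142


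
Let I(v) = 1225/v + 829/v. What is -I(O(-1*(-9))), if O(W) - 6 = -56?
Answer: 1027/25 ≈ 41.080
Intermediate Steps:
O(W) = -50 (O(W) = 6 - 56 = -50)
I(v) = 2054/v
-I(O(-1*(-9))) = -2054/(-50) = -2054*(-1)/50 = -1*(-1027/25) = 1027/25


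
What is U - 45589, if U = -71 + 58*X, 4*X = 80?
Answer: -44500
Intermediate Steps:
X = 20 (X = (¼)*80 = 20)
U = 1089 (U = -71 + 58*20 = -71 + 1160 = 1089)
U - 45589 = 1089 - 45589 = -44500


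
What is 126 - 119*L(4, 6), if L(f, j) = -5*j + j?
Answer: 2982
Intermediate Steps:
L(f, j) = -4*j
126 - 119*L(4, 6) = 126 - (-476)*6 = 126 - 119*(-24) = 126 + 2856 = 2982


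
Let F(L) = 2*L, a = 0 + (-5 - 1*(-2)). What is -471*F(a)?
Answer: 2826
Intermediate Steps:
a = -3 (a = 0 + (-5 + 2) = 0 - 3 = -3)
-471*F(a) = -942*(-3) = -471*(-6) = 2826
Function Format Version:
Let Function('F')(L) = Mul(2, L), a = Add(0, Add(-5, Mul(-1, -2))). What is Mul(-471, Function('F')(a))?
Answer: 2826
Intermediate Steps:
a = -3 (a = Add(0, Add(-5, 2)) = Add(0, -3) = -3)
Mul(-471, Function('F')(a)) = Mul(-471, Mul(2, -3)) = Mul(-471, -6) = 2826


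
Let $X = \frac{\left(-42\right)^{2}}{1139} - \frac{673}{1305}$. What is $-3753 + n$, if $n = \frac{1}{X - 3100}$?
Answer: $- \frac{17287404204726}{4606289027} \approx -3753.0$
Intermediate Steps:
$X = \frac{1535473}{1486395}$ ($X = 1764 \cdot \frac{1}{1139} - \frac{673}{1305} = \frac{1764}{1139} - \frac{673}{1305} = \frac{1535473}{1486395} \approx 1.033$)
$n = - \frac{1486395}{4606289027}$ ($n = \frac{1}{\frac{1535473}{1486395} - 3100} = \frac{1}{- \frac{4606289027}{1486395}} = - \frac{1486395}{4606289027} \approx -0.00032269$)
$-3753 + n = -3753 - \frac{1486395}{4606289027} = - \frac{17287404204726}{4606289027}$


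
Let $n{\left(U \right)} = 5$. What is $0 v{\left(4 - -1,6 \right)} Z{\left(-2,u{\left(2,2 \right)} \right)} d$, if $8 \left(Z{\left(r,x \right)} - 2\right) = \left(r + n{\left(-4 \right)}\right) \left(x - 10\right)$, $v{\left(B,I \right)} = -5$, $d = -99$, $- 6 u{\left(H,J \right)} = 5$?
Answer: $0$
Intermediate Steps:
$u{\left(H,J \right)} = - \frac{5}{6}$ ($u{\left(H,J \right)} = \left(- \frac{1}{6}\right) 5 = - \frac{5}{6}$)
$Z{\left(r,x \right)} = 2 + \frac{\left(-10 + x\right) \left(5 + r\right)}{8}$ ($Z{\left(r,x \right)} = 2 + \frac{\left(r + 5\right) \left(x - 10\right)}{8} = 2 + \frac{\left(5 + r\right) \left(-10 + x\right)}{8} = 2 + \frac{\left(-10 + x\right) \left(5 + r\right)}{8}$)
$0 v{\left(4 - -1,6 \right)} Z{\left(-2,u{\left(2,2 \right)} \right)} d = 0 \left(-5\right) \left(- \frac{17}{4} - - \frac{5}{2} + \frac{5}{8} \left(- \frac{5}{6}\right) + \frac{1}{8} \left(-2\right) \left(- \frac{5}{6}\right)\right) \left(-99\right) = 0 \left(- \frac{17}{4} + \frac{5}{2} - \frac{25}{48} + \frac{5}{24}\right) \left(-99\right) = 0 \left(- \frac{33}{16}\right) \left(-99\right) = 0 \left(-99\right) = 0$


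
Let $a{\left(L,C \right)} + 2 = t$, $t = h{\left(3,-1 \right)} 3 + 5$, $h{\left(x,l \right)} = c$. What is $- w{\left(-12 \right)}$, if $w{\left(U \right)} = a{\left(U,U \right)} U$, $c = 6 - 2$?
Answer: $180$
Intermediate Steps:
$c = 4$ ($c = 6 - 2 = 4$)
$h{\left(x,l \right)} = 4$
$t = 17$ ($t = 4 \cdot 3 + 5 = 12 + 5 = 17$)
$a{\left(L,C \right)} = 15$ ($a{\left(L,C \right)} = -2 + 17 = 15$)
$w{\left(U \right)} = 15 U$
$- w{\left(-12 \right)} = - 15 \left(-12\right) = \left(-1\right) \left(-180\right) = 180$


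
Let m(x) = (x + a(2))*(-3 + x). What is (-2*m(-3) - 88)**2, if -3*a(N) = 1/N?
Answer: 15876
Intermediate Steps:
a(N) = -1/(3*N)
m(x) = (-3 + x)*(-1/6 + x) (m(x) = (x - 1/3/2)*(-3 + x) = (x - 1/3*1/2)*(-3 + x) = (x - 1/6)*(-3 + x) = (-1/6 + x)*(-3 + x) = (-3 + x)*(-1/6 + x))
(-2*m(-3) - 88)**2 = (-2*(1/2 + (-3)**2 - 19/6*(-3)) - 88)**2 = (-2*(1/2 + 9 + 19/2) - 88)**2 = (-2*19 - 88)**2 = (-38 - 88)**2 = (-126)**2 = 15876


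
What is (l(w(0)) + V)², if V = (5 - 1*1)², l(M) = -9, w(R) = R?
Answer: 49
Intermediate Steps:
V = 16 (V = (5 - 1)² = 4² = 16)
(l(w(0)) + V)² = (-9 + 16)² = 7² = 49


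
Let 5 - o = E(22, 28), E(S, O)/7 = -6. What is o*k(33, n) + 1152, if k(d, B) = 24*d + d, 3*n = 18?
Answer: 39927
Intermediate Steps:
E(S, O) = -42 (E(S, O) = 7*(-6) = -42)
n = 6 (n = (⅓)*18 = 6)
k(d, B) = 25*d
o = 47 (o = 5 - 1*(-42) = 5 + 42 = 47)
o*k(33, n) + 1152 = 47*(25*33) + 1152 = 47*825 + 1152 = 38775 + 1152 = 39927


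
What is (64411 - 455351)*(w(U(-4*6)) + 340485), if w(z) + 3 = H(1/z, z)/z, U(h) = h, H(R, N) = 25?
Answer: -798645755105/6 ≈ -1.3311e+11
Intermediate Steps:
w(z) = -3 + 25/z
(64411 - 455351)*(w(U(-4*6)) + 340485) = (64411 - 455351)*((-3 + 25/((-4*6))) + 340485) = -390940*((-3 + 25/(-24)) + 340485) = -390940*((-3 + 25*(-1/24)) + 340485) = -390940*((-3 - 25/24) + 340485) = -390940*(-97/24 + 340485) = -390940*8171543/24 = -798645755105/6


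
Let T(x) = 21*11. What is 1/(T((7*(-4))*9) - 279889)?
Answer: -1/279658 ≈ -3.5758e-6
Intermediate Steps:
T(x) = 231
1/(T((7*(-4))*9) - 279889) = 1/(231 - 279889) = 1/(-279658) = -1/279658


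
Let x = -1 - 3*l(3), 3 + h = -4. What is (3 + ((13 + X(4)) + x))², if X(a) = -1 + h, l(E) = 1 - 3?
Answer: 169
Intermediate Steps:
h = -7 (h = -3 - 4 = -7)
l(E) = -2
X(a) = -8 (X(a) = -1 - 7 = -8)
x = 5 (x = -1 - 3*(-2) = -1 + 6 = 5)
(3 + ((13 + X(4)) + x))² = (3 + ((13 - 8) + 5))² = (3 + (5 + 5))² = (3 + 10)² = 13² = 169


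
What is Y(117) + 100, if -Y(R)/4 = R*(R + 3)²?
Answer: -6739100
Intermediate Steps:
Y(R) = -4*R*(3 + R)² (Y(R) = -4*R*(R + 3)² = -4*R*(3 + R)²)
Y(117) + 100 = -4*117*(3 + 117)² + 100 = -4*117*120² + 100 = -4*117*14400 + 100 = -6739200 + 100 = -6739100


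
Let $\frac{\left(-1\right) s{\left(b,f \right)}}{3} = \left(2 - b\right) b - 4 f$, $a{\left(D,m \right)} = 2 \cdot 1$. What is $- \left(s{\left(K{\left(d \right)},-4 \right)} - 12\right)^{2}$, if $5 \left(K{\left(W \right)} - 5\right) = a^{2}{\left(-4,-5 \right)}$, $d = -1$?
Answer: $- \frac{23409}{625} \approx -37.454$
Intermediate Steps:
$a{\left(D,m \right)} = 2$
$K{\left(W \right)} = \frac{29}{5}$ ($K{\left(W \right)} = 5 + \frac{2^{2}}{5} = 5 + \frac{1}{5} \cdot 4 = 5 + \frac{4}{5} = \frac{29}{5}$)
$s{\left(b,f \right)} = 12 f - 3 b \left(2 - b\right)$ ($s{\left(b,f \right)} = - 3 \left(\left(2 - b\right) b - 4 f\right) = - 3 \left(b \left(2 - b\right) - 4 f\right) = - 3 \left(- 4 f + b \left(2 - b\right)\right) = 12 f - 3 b \left(2 - b\right)$)
$- \left(s{\left(K{\left(d \right)},-4 \right)} - 12\right)^{2} = - \left(\left(\left(-6\right) \frac{29}{5} + 3 \left(\frac{29}{5}\right)^{2} + 12 \left(-4\right)\right) - 12\right)^{2} = - \left(\left(- \frac{174}{5} + 3 \cdot \frac{841}{25} - 48\right) - 12\right)^{2} = - \left(\left(- \frac{174}{5} + \frac{2523}{25} - 48\right) - 12\right)^{2} = - \left(\frac{453}{25} - 12\right)^{2} = - \left(\frac{153}{25}\right)^{2} = \left(-1\right) \frac{23409}{625} = - \frac{23409}{625}$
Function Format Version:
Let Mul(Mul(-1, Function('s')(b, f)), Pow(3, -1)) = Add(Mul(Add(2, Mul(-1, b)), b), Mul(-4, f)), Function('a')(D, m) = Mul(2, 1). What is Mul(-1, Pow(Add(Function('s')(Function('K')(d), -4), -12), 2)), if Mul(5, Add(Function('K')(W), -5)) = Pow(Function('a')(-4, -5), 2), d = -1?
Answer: Rational(-23409, 625) ≈ -37.454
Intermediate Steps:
Function('a')(D, m) = 2
Function('K')(W) = Rational(29, 5) (Function('K')(W) = Add(5, Mul(Rational(1, 5), Pow(2, 2))) = Add(5, Mul(Rational(1, 5), 4)) = Add(5, Rational(4, 5)) = Rational(29, 5))
Function('s')(b, f) = Add(Mul(12, f), Mul(-3, b, Add(2, Mul(-1, b)))) (Function('s')(b, f) = Mul(-3, Add(Mul(Add(2, Mul(-1, b)), b), Mul(-4, f))) = Mul(-3, Add(Mul(b, Add(2, Mul(-1, b))), Mul(-4, f))) = Mul(-3, Add(Mul(-4, f), Mul(b, Add(2, Mul(-1, b))))) = Add(Mul(12, f), Mul(-3, b, Add(2, Mul(-1, b)))))
Mul(-1, Pow(Add(Function('s')(Function('K')(d), -4), -12), 2)) = Mul(-1, Pow(Add(Add(Mul(-6, Rational(29, 5)), Mul(3, Pow(Rational(29, 5), 2)), Mul(12, -4)), -12), 2)) = Mul(-1, Pow(Add(Add(Rational(-174, 5), Mul(3, Rational(841, 25)), -48), -12), 2)) = Mul(-1, Pow(Add(Add(Rational(-174, 5), Rational(2523, 25), -48), -12), 2)) = Mul(-1, Pow(Add(Rational(453, 25), -12), 2)) = Mul(-1, Pow(Rational(153, 25), 2)) = Mul(-1, Rational(23409, 625)) = Rational(-23409, 625)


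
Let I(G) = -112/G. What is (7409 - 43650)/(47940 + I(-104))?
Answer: -471133/623234 ≈ -0.75595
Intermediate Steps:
(7409 - 43650)/(47940 + I(-104)) = (7409 - 43650)/(47940 - 112/(-104)) = -36241/(47940 - 112*(-1/104)) = -36241/(47940 + 14/13) = -36241/623234/13 = -36241*13/623234 = -471133/623234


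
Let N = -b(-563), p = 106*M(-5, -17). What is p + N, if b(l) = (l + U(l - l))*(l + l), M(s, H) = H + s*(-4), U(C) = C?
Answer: -633620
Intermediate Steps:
M(s, H) = H - 4*s
b(l) = 2*l**2 (b(l) = (l + (l - l))*(l + l) = (l + 0)*(2*l) = l*(2*l) = 2*l**2)
p = 318 (p = 106*(-17 - 4*(-5)) = 106*(-17 + 20) = 106*3 = 318)
N = -633938 (N = -2*(-563)**2 = -2*316969 = -1*633938 = -633938)
p + N = 318 - 633938 = -633620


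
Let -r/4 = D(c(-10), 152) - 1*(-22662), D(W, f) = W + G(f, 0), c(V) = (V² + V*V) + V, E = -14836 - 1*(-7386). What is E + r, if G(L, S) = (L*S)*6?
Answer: -98858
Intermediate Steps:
E = -7450 (E = -14836 + 7386 = -7450)
G(L, S) = 6*L*S
c(V) = V + 2*V² (c(V) = (V² + V²) + V = 2*V² + V = V + 2*V²)
D(W, f) = W (D(W, f) = W + 6*f*0 = W + 0 = W)
r = -91408 (r = -4*(-10*(1 + 2*(-10)) - 1*(-22662)) = -4*(-10*(1 - 20) + 22662) = -4*(-10*(-19) + 22662) = -4*(190 + 22662) = -4*22852 = -91408)
E + r = -7450 - 91408 = -98858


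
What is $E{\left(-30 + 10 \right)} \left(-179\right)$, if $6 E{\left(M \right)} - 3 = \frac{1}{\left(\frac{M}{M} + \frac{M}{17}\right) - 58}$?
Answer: $- \frac{264025}{2967} \approx -88.987$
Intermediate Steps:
$E{\left(M \right)} = \frac{1}{2} + \frac{1}{6 \left(-57 + \frac{M}{17}\right)}$ ($E{\left(M \right)} = \frac{1}{2} + \frac{1}{6 \left(\left(\frac{M}{M} + \frac{M}{17}\right) - 58\right)} = \frac{1}{2} + \frac{1}{6 \left(\left(1 + M \frac{1}{17}\right) - 58\right)} = \frac{1}{2} + \frac{1}{6 \left(\left(1 + \frac{M}{17}\right) - 58\right)} = \frac{1}{2} + \frac{1}{6 \left(-57 + \frac{M}{17}\right)}$)
$E{\left(-30 + 10 \right)} \left(-179\right) = \frac{-2890 + 3 \left(-30 + 10\right)}{6 \left(-969 + \left(-30 + 10\right)\right)} \left(-179\right) = \frac{-2890 + 3 \left(-20\right)}{6 \left(-969 - 20\right)} \left(-179\right) = \frac{-2890 - 60}{6 \left(-989\right)} \left(-179\right) = \frac{1}{6} \left(- \frac{1}{989}\right) \left(-2950\right) \left(-179\right) = \frac{1475}{2967} \left(-179\right) = - \frac{264025}{2967}$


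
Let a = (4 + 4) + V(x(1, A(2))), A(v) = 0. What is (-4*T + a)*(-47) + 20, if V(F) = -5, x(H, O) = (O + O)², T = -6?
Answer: -1249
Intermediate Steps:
x(H, O) = 4*O² (x(H, O) = (2*O)² = 4*O²)
a = 3 (a = (4 + 4) - 5 = 8 - 5 = 3)
(-4*T + a)*(-47) + 20 = (-4*(-6) + 3)*(-47) + 20 = (24 + 3)*(-47) + 20 = 27*(-47) + 20 = -1269 + 20 = -1249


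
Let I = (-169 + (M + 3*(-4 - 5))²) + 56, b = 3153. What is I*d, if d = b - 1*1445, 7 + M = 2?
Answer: 1555988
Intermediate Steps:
M = -5 (M = -7 + 2 = -5)
d = 1708 (d = 3153 - 1*1445 = 3153 - 1445 = 1708)
I = 911 (I = (-169 + (-5 + 3*(-4 - 5))²) + 56 = (-169 + (-5 + 3*(-9))²) + 56 = (-169 + (-5 - 27)²) + 56 = (-169 + (-32)²) + 56 = (-169 + 1024) + 56 = 855 + 56 = 911)
I*d = 911*1708 = 1555988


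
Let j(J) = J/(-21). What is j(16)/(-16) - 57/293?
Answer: -904/6153 ≈ -0.14692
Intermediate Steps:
j(J) = -J/21 (j(J) = J*(-1/21) = -J/21)
j(16)/(-16) - 57/293 = -1/21*16/(-16) - 57/293 = -16/21*(-1/16) - 57*1/293 = 1/21 - 57/293 = -904/6153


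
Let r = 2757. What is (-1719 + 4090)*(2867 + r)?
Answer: 13334504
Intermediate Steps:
(-1719 + 4090)*(2867 + r) = (-1719 + 4090)*(2867 + 2757) = 2371*5624 = 13334504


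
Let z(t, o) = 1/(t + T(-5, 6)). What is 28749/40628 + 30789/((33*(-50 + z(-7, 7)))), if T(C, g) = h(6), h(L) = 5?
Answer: -10415457/586204 ≈ -17.768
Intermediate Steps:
T(C, g) = 5
z(t, o) = 1/(5 + t) (z(t, o) = 1/(t + 5) = 1/(5 + t))
28749/40628 + 30789/((33*(-50 + z(-7, 7)))) = 28749/40628 + 30789/((33*(-50 + 1/(5 - 7)))) = 28749*(1/40628) + 30789/((33*(-50 + 1/(-2)))) = 4107/5804 + 30789/((33*(-50 - ½))) = 4107/5804 + 30789/((33*(-101/2))) = 4107/5804 + 30789/(-3333/2) = 4107/5804 + 30789*(-2/3333) = 4107/5804 - 1866/101 = -10415457/586204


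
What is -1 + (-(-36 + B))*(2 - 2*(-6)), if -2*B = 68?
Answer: 979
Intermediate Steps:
B = -34 (B = -½*68 = -34)
-1 + (-(-36 + B))*(2 - 2*(-6)) = -1 + (-(-36 - 34))*(2 - 2*(-6)) = -1 + (-1*(-70))*(2 + 12) = -1 + 70*14 = -1 + 980 = 979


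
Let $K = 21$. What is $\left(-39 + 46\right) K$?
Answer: $147$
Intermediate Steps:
$\left(-39 + 46\right) K = \left(-39 + 46\right) 21 = 7 \cdot 21 = 147$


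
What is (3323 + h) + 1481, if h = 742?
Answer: 5546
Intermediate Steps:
(3323 + h) + 1481 = (3323 + 742) + 1481 = 4065 + 1481 = 5546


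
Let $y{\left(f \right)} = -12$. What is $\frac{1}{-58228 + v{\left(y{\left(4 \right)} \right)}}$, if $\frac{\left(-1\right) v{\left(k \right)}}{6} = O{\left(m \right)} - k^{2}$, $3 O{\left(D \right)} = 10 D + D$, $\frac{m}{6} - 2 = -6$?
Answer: $- \frac{1}{56836} \approx -1.7594 \cdot 10^{-5}$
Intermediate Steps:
$m = -24$ ($m = 12 + 6 \left(-6\right) = 12 - 36 = -24$)
$O{\left(D \right)} = \frac{11 D}{3}$ ($O{\left(D \right)} = \frac{10 D + D}{3} = \frac{11 D}{3}$)
$v{\left(k \right)} = 528 + 6 k^{2}$ ($v{\left(k \right)} = - 6 \left(\frac{11}{3} \left(-24\right) - k^{2}\right) = - 6 \left(-88 - k^{2}\right) = 528 + 6 k^{2}$)
$\frac{1}{-58228 + v{\left(y{\left(4 \right)} \right)}} = \frac{1}{-58228 + \left(528 + 6 \left(-12\right)^{2}\right)} = \frac{1}{-58228 + \left(528 + 6 \cdot 144\right)} = \frac{1}{-58228 + \left(528 + 864\right)} = \frac{1}{-58228 + 1392} = \frac{1}{-56836} = - \frac{1}{56836}$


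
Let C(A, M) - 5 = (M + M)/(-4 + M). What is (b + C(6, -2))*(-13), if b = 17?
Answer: -884/3 ≈ -294.67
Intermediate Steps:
C(A, M) = 5 + 2*M/(-4 + M) (C(A, M) = 5 + (M + M)/(-4 + M) = 5 + (2*M)/(-4 + M) = 5 + 2*M/(-4 + M))
(b + C(6, -2))*(-13) = (17 + (-20 + 7*(-2))/(-4 - 2))*(-13) = (17 + (-20 - 14)/(-6))*(-13) = (17 - ⅙*(-34))*(-13) = (17 + 17/3)*(-13) = (68/3)*(-13) = -884/3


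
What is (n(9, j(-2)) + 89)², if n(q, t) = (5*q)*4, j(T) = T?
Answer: 72361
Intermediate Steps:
n(q, t) = 20*q
(n(9, j(-2)) + 89)² = (20*9 + 89)² = (180 + 89)² = 269² = 72361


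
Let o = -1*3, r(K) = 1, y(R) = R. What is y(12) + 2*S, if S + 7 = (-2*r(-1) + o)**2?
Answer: 48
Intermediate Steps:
o = -3
S = 18 (S = -7 + (-2*1 - 3)**2 = -7 + (-2 - 3)**2 = -7 + (-5)**2 = -7 + 25 = 18)
y(12) + 2*S = 12 + 2*18 = 12 + 36 = 48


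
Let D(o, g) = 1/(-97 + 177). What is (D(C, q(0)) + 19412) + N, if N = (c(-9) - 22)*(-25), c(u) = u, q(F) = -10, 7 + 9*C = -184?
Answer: 1614961/80 ≈ 20187.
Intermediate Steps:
C = -191/9 (C = -7/9 + (⅑)*(-184) = -7/9 - 184/9 = -191/9 ≈ -21.222)
D(o, g) = 1/80
N = 775 (N = (-9 - 22)*(-25) = -31*(-25) = 775)
(D(C, q(0)) + 19412) + N = (1/80 + 19412) + 775 = 1552961/80 + 775 = 1614961/80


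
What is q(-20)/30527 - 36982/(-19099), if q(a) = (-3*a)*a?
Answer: 1106030714/583035173 ≈ 1.8970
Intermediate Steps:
q(a) = -3*a²
q(-20)/30527 - 36982/(-19099) = -3*(-20)²/30527 - 36982/(-19099) = -3*400*(1/30527) - 36982*(-1/19099) = -1200*1/30527 + 36982/19099 = -1200/30527 + 36982/19099 = 1106030714/583035173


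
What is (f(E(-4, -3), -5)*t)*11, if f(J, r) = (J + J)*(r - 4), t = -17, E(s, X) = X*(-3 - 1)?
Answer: 40392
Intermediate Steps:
E(s, X) = -4*X (E(s, X) = X*(-4) = -4*X)
f(J, r) = 2*J*(-4 + r) (f(J, r) = (2*J)*(-4 + r) = 2*J*(-4 + r))
(f(E(-4, -3), -5)*t)*11 = ((2*(-4*(-3))*(-4 - 5))*(-17))*11 = ((2*12*(-9))*(-17))*11 = -216*(-17)*11 = 3672*11 = 40392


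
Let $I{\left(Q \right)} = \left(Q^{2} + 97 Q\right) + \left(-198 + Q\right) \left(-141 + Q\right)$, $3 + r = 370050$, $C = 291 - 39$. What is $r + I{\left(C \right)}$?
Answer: $463989$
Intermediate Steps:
$C = 252$
$r = 370047$ ($r = -3 + 370050 = 370047$)
$I{\left(Q \right)} = Q^{2} + 97 Q + \left(-198 + Q\right) \left(-141 + Q\right)$
$r + I{\left(C \right)} = 370047 + \left(27918 - 60984 + 2 \cdot 252^{2}\right) = 370047 + \left(27918 - 60984 + 2 \cdot 63504\right) = 370047 + \left(27918 - 60984 + 127008\right) = 370047 + 93942 = 463989$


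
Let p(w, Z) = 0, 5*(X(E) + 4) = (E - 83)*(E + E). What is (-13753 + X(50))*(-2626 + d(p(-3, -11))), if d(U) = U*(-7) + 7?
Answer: 37758123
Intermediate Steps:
X(E) = -4 + 2*E*(-83 + E)/5 (X(E) = -4 + ((E - 83)*(E + E))/5 = -4 + ((-83 + E)*(2*E))/5 = -4 + (2*E*(-83 + E))/5 = -4 + 2*E*(-83 + E)/5)
d(U) = 7 - 7*U (d(U) = -7*U + 7 = 7 - 7*U)
(-13753 + X(50))*(-2626 + d(p(-3, -11))) = (-13753 + (-4 - 166/5*50 + (2/5)*50**2))*(-2626 + (7 - 7*0)) = (-13753 + (-4 - 1660 + (2/5)*2500))*(-2626 + (7 + 0)) = (-13753 + (-4 - 1660 + 1000))*(-2626 + 7) = (-13753 - 664)*(-2619) = -14417*(-2619) = 37758123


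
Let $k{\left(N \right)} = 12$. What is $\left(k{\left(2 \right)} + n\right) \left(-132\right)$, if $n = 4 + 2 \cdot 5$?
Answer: $-3432$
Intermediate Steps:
$n = 14$ ($n = 4 + 10 = 14$)
$\left(k{\left(2 \right)} + n\right) \left(-132\right) = \left(12 + 14\right) \left(-132\right) = 26 \left(-132\right) = -3432$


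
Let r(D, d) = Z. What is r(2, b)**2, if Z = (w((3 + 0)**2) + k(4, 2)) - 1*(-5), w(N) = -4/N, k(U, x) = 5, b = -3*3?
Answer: 7396/81 ≈ 91.309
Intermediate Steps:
b = -9
Z = 86/9 (Z = (-4/(3 + 0)**2 + 5) - 1*(-5) = (-4/(3**2) + 5) + 5 = (-4/9 + 5) + 5 = 41/9 + 5 = 86/9 ≈ 9.5556)
r(D, d) = 86/9
r(2, b)**2 = (86/9)**2 = 7396/81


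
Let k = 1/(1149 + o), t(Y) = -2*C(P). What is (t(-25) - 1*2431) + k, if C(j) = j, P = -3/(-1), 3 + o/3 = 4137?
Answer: -33023786/13551 ≈ -2437.0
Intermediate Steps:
o = 12402 (o = -9 + 3*4137 = -9 + 12411 = 12402)
P = 3 (P = -3*(-1) = 3)
t(Y) = -6 (t(Y) = -2*3 = -6)
k = 1/13551 (k = 1/(1149 + 12402) = 1/13551 ≈ 7.3795e-5)
(t(-25) - 1*2431) + k = (-6 - 1*2431) + 1/13551 = (-6 - 2431) + 1/13551 = -2437 + 1/13551 = -33023786/13551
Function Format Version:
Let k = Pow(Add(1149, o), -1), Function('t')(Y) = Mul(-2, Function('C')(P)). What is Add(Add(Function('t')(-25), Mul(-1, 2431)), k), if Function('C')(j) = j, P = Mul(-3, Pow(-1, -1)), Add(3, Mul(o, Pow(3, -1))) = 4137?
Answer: Rational(-33023786, 13551) ≈ -2437.0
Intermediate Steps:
o = 12402 (o = Add(-9, Mul(3, 4137)) = Add(-9, 12411) = 12402)
P = 3 (P = Mul(-3, -1) = 3)
Function('t')(Y) = -6 (Function('t')(Y) = Mul(-2, 3) = -6)
k = Rational(1, 13551) (k = Pow(Add(1149, 12402), -1) = Pow(13551, -1) = Rational(1, 13551) ≈ 7.3795e-5)
Add(Add(Function('t')(-25), Mul(-1, 2431)), k) = Add(Add(-6, Mul(-1, 2431)), Rational(1, 13551)) = Add(Add(-6, -2431), Rational(1, 13551)) = Add(-2437, Rational(1, 13551)) = Rational(-33023786, 13551)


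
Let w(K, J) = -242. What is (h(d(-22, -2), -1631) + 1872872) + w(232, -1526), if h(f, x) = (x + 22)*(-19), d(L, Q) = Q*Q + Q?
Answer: 1903201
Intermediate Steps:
d(L, Q) = Q + Q² (d(L, Q) = Q² + Q = Q + Q²)
h(f, x) = -418 - 19*x (h(f, x) = (22 + x)*(-19) = -418 - 19*x)
(h(d(-22, -2), -1631) + 1872872) + w(232, -1526) = ((-418 - 19*(-1631)) + 1872872) - 242 = ((-418 + 30989) + 1872872) - 242 = (30571 + 1872872) - 242 = 1903443 - 242 = 1903201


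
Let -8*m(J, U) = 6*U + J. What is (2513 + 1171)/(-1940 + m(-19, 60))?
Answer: -9824/5287 ≈ -1.8581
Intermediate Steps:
m(J, U) = -3*U/4 - J/8 (m(J, U) = -(6*U + J)/8 = -(J + 6*U)/8 = -3*U/4 - J/8)
(2513 + 1171)/(-1940 + m(-19, 60)) = (2513 + 1171)/(-1940 + (-¾*60 - ⅛*(-19))) = 3684/(-1940 + (-45 + 19/8)) = 3684/(-1940 - 341/8) = 3684/(-15861/8) = 3684*(-8/15861) = -9824/5287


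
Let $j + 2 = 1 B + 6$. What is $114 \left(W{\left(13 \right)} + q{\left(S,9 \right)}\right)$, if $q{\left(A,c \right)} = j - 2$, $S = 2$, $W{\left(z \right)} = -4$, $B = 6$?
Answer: $456$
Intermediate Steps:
$j = 10$ ($j = -2 + \left(1 \cdot 6 + 6\right) = -2 + \left(6 + 6\right) = -2 + 12 = 10$)
$q{\left(A,c \right)} = 8$ ($q{\left(A,c \right)} = 10 - 2 = 8$)
$114 \left(W{\left(13 \right)} + q{\left(S,9 \right)}\right) = 114 \left(-4 + 8\right) = 114 \cdot 4 = 456$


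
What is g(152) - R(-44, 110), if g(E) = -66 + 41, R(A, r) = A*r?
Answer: 4815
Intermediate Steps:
g(E) = -25
g(152) - R(-44, 110) = -25 - (-44)*110 = -25 - 1*(-4840) = -25 + 4840 = 4815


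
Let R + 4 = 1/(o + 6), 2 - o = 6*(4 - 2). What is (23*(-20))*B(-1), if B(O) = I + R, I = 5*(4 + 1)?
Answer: -9545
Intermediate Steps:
o = -10 (o = 2 - 6*(4 - 2) = 2 - 6*2 = 2 - 1*12 = 2 - 12 = -10)
I = 25 (I = 5*5 = 25)
R = -17/4 (R = -4 + 1/(-10 + 6) = -4 + 1/(-4) = -4 - ¼ = -17/4 ≈ -4.2500)
B(O) = 83/4 (B(O) = 25 - 17/4 = 83/4)
(23*(-20))*B(-1) = (23*(-20))*(83/4) = -460*83/4 = -9545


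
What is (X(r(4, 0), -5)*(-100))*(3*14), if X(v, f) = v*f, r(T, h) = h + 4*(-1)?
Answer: -84000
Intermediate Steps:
r(T, h) = -4 + h (r(T, h) = h - 4 = -4 + h)
X(v, f) = f*v
(X(r(4, 0), -5)*(-100))*(3*14) = (-5*(-4 + 0)*(-100))*(3*14) = (-5*(-4)*(-100))*42 = (20*(-100))*42 = -2000*42 = -84000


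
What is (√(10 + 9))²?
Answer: 19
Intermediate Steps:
(√(10 + 9))² = (√19)² = 19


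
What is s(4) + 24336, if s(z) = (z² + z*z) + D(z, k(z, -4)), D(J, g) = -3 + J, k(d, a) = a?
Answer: 24369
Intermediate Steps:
s(z) = -3 + z + 2*z² (s(z) = (z² + z*z) + (-3 + z) = (z² + z²) + (-3 + z) = 2*z² + (-3 + z) = -3 + z + 2*z²)
s(4) + 24336 = (-3 + 4 + 2*4²) + 24336 = (-3 + 4 + 2*16) + 24336 = (-3 + 4 + 32) + 24336 = 33 + 24336 = 24369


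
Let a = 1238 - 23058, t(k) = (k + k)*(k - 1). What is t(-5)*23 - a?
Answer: 23200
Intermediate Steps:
t(k) = 2*k*(-1 + k) (t(k) = (2*k)*(-1 + k) = 2*k*(-1 + k))
a = -21820
t(-5)*23 - a = (2*(-5)*(-1 - 5))*23 - 1*(-21820) = (2*(-5)*(-6))*23 + 21820 = 60*23 + 21820 = 1380 + 21820 = 23200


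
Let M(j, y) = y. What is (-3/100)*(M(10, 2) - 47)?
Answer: 27/20 ≈ 1.3500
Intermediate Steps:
(-3/100)*(M(10, 2) - 47) = (-3/100)*(2 - 47) = -3*1/100*(-45) = -3/100*(-45) = 27/20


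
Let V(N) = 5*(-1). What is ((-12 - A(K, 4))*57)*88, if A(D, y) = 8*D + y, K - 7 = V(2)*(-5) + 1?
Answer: -1404480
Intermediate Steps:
V(N) = -5
K = 33 (K = 7 + (-5*(-5) + 1) = 7 + (25 + 1) = 7 + 26 = 33)
A(D, y) = y + 8*D
((-12 - A(K, 4))*57)*88 = ((-12 - (4 + 8*33))*57)*88 = ((-12 - (4 + 264))*57)*88 = ((-12 - 1*268)*57)*88 = ((-12 - 268)*57)*88 = -280*57*88 = -15960*88 = -1404480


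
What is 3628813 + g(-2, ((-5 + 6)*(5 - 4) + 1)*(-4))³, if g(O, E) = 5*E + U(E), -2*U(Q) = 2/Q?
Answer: 1825490497/512 ≈ 3.5654e+6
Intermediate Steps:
U(Q) = -1/Q
g(O, E) = -1/E + 5*E (g(O, E) = 5*E - 1/E = -1/E + 5*E)
3628813 + g(-2, ((-5 + 6)*(5 - 4) + 1)*(-4))³ = 3628813 + (-1/(((-5 + 6)*(5 - 4) + 1)*(-4)) + 5*(((-5 + 6)*(5 - 4) + 1)*(-4)))³ = 3628813 + (-1/((1*1 + 1)*(-4)) + 5*((1*1 + 1)*(-4)))³ = 3628813 + (-1/((1 + 1)*(-4)) + 5*((1 + 1)*(-4)))³ = 3628813 + (-1/(2*(-4)) + 5*(2*(-4)))³ = 3628813 + (-1/(-8) + 5*(-8))³ = 3628813 + (-1*(-⅛) - 40)³ = 3628813 + (⅛ - 40)³ = 3628813 + (-319/8)³ = 3628813 - 32461759/512 = 1825490497/512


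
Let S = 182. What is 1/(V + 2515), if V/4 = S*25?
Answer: 1/20715 ≈ 4.8274e-5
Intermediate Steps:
V = 18200 (V = 4*(182*25) = 4*4550 = 18200)
1/(V + 2515) = 1/(18200 + 2515) = 1/20715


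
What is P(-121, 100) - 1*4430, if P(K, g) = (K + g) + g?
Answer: -4351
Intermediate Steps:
P(K, g) = K + 2*g
P(-121, 100) - 1*4430 = (-121 + 2*100) - 1*4430 = (-121 + 200) - 4430 = 79 - 4430 = -4351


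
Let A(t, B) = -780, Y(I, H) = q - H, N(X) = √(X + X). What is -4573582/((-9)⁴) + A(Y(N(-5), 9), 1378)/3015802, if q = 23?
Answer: -6896511430172/9893338461 ≈ -697.09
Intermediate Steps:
N(X) = √2*√X (N(X) = √(2*X) = √2*√X)
Y(I, H) = 23 - H
-4573582/((-9)⁴) + A(Y(N(-5), 9), 1378)/3015802 = -4573582/((-9)⁴) - 780/3015802 = -4573582/6561 - 780*1/3015802 = -4573582*1/6561 - 390/1507901 = -4573582/6561 - 390/1507901 = -6896511430172/9893338461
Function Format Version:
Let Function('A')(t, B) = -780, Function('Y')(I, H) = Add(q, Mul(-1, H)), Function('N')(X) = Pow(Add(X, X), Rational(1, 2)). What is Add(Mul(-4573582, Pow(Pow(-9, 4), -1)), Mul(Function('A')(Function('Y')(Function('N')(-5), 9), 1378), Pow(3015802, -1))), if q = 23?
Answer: Rational(-6896511430172, 9893338461) ≈ -697.09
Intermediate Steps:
Function('N')(X) = Mul(Pow(2, Rational(1, 2)), Pow(X, Rational(1, 2))) (Function('N')(X) = Pow(Mul(2, X), Rational(1, 2)) = Mul(Pow(2, Rational(1, 2)), Pow(X, Rational(1, 2))))
Function('Y')(I, H) = Add(23, Mul(-1, H))
Add(Mul(-4573582, Pow(Pow(-9, 4), -1)), Mul(Function('A')(Function('Y')(Function('N')(-5), 9), 1378), Pow(3015802, -1))) = Add(Mul(-4573582, Pow(Pow(-9, 4), -1)), Mul(-780, Pow(3015802, -1))) = Add(Mul(-4573582, Pow(6561, -1)), Mul(-780, Rational(1, 3015802))) = Add(Mul(-4573582, Rational(1, 6561)), Rational(-390, 1507901)) = Add(Rational(-4573582, 6561), Rational(-390, 1507901)) = Rational(-6896511430172, 9893338461)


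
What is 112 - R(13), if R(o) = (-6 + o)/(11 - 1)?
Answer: 1113/10 ≈ 111.30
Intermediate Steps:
R(o) = -⅗ + o/10 (R(o) = (-6 + o)/10 = (-6 + o)*(⅒) = -⅗ + o/10)
112 - R(13) = 112 - (-⅗ + (⅒)*13) = 112 - (-⅗ + 13/10) = 112 - 1*7/10 = 112 - 7/10 = 1113/10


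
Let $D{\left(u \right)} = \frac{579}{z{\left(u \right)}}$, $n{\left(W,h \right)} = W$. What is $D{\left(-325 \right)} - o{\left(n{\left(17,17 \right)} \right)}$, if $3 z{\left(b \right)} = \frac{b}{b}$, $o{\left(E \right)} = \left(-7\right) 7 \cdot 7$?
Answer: $2080$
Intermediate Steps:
$o{\left(E \right)} = -343$ ($o{\left(E \right)} = \left(-49\right) 7 = -343$)
$z{\left(b \right)} = \frac{1}{3}$ ($z{\left(b \right)} = \frac{b \frac{1}{b}}{3} = \frac{1}{3} \cdot 1 = \frac{1}{3}$)
$D{\left(u \right)} = 1737$ ($D{\left(u \right)} = 579 \frac{1}{\frac{1}{3}} = 579 \cdot 3 = 1737$)
$D{\left(-325 \right)} - o{\left(n{\left(17,17 \right)} \right)} = 1737 - -343 = 1737 + 343 = 2080$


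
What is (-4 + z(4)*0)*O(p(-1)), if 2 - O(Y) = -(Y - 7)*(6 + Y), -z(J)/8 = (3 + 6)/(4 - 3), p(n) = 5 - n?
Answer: 40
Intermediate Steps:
z(J) = -72 (z(J) = -8*(3 + 6)/(4 - 3) = -72/1 = -72)
O(Y) = 2 + (-7 + Y)*(6 + Y) (O(Y) = 2 - (-1)*(Y - 7)*(6 + Y) = 2 - (-1)*(-7 + Y)*(6 + Y) = 2 + (-7 + Y)*(6 + Y))
(-4 + z(4)*0)*O(p(-1)) = (-4 - 72*0)*(-40 + (5 - 1*(-1))² - (5 - 1*(-1))) = (-4 + 0)*(-40 + (5 + 1)² - (5 + 1)) = -4*(-40 + 6² - 1*6) = -4*(-40 + 36 - 6) = -4*(-10) = 40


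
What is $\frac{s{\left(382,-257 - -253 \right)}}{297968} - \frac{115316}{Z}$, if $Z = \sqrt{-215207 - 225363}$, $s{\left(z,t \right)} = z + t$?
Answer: $\frac{189}{148984} + \frac{57658 i \sqrt{440570}}{220285} \approx 0.0012686 + 173.73 i$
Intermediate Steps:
$s{\left(z,t \right)} = t + z$
$Z = i \sqrt{440570}$ ($Z = \sqrt{-440570} = i \sqrt{440570} \approx 663.75 i$)
$\frac{s{\left(382,-257 - -253 \right)}}{297968} - \frac{115316}{Z} = \frac{\left(-257 - -253\right) + 382}{297968} - \frac{115316}{i \sqrt{440570}} = \left(\left(-257 + 253\right) + 382\right) \frac{1}{297968} - 115316 \left(- \frac{i \sqrt{440570}}{440570}\right) = \left(-4 + 382\right) \frac{1}{297968} + \frac{57658 i \sqrt{440570}}{220285} = 378 \cdot \frac{1}{297968} + \frac{57658 i \sqrt{440570}}{220285} = \frac{189}{148984} + \frac{57658 i \sqrt{440570}}{220285}$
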